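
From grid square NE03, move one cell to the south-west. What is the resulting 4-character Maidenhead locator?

Longitude square 0; −1 → -1, wraps to 9, carry into field.
Longitude field N = 13; −1 → 12 = M.
Latitude square 3; −1 → 2.

ME92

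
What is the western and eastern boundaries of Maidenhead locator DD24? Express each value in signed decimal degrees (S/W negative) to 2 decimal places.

Field D=3, D=3: +3·20° lon, +3·10° lat → SW at lon -120°, lat -60°.
Square 2, 4: +2·2° lon, +4·1° lat → SW at lon -116°, lat -56°.
Cell spans 2° lon × 1° lat.
west -116.00, east -114.00.

-116.00, -114.00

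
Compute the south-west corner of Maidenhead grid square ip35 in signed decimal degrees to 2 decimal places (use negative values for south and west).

Field I=8, P=15: +8·20° lon, +15·10° lat → SW at lon -20°, lat 60°.
Square 3, 5: +3·2° lon, +5·1° lat → SW at lon -14°, lat 65°.
latitude 65.00, longitude -14.00.

65.00, -14.00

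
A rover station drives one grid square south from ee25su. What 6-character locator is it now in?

EE25st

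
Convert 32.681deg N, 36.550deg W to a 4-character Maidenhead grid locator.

Add 180° to longitude and 90° to latitude: 143.45, 122.68.
Field: 143.45/20 → 7 → H, 122.68/10 → 12 → M; chars HM.
Square: 3.45/2 → 1, 2.68/1 → 2; chars 12.

HM12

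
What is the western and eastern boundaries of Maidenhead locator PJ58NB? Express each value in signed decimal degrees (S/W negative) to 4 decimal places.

131.0833, 131.1667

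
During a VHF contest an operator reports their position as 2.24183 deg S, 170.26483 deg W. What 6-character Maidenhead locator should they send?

Shift to the Maidenhead origin (180°W, 90°S): lon 9.7352, lat 87.7582.
Field: 9.7352/20 → 0 → A, 87.7582/10 → 8 → I; chars AI.
Square: 9.7352/2 → 4, 7.7582/1 → 7; chars 47.
Subsquare: 1.7352/0.0833333 → 20 → u, 0.7582/0.0416667 → 18 → s; chars us.

AI47us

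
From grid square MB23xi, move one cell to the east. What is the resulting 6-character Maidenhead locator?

MB33ai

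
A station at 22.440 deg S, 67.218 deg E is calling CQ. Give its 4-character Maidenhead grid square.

MG37

Add 180° to longitude and 90° to latitude: 247.22, 67.56.
Field: lon ⌊247.22/20⌋ = 12 → M; lat ⌊67.56/10⌋ = 6 → G.
Square: lon ⌊7.22/2⌋ = 3; lat ⌊7.56/1⌋ = 7.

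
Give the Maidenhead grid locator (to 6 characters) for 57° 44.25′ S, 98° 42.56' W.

ED02pg

Add 180° to longitude and 90° to latitude: 81.2907, 32.2625.
Field: 81.2907/20 → 4 → E, 32.2625/10 → 3 → D; chars ED.
Square: 1.2907/2 → 0, 2.2625/1 → 2; chars 02.
Subsquare: 1.2907/0.0833333 → 15 → p, 0.2625/0.0416667 → 6 → g; chars pg.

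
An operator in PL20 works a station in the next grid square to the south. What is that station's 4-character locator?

Latitude square 0; −1 → -1, wraps to 9, carry into field.
Latitude field L = 11; −1 → 10 = K.
The longitude characters are unchanged.

PK29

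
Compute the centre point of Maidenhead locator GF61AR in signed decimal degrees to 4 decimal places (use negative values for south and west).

-38.2708, -47.9583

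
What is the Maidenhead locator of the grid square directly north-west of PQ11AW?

Longitude subsquare a = 0; −1 → -1, wraps to 23 = x, carry into square.
Longitude square 1; −1 → 0.
Latitude subsquare w = 22; +1 → 23 = x.

PQ01xx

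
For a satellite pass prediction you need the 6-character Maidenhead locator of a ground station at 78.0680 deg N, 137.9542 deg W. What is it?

Offset from 180°W / 90°S: lon 42.0458°, lat 168.0680°.
Field: 42.0458/20 → 2 → C, 168.0680/10 → 16 → Q; chars CQ.
Square: 2.0458/2 → 1, 8.0680/1 → 8; chars 18.
Subsquare: 0.0458/0.0833333 → 0 → a, 0.0680/0.0416667 → 1 → b; chars ab.

CQ18ab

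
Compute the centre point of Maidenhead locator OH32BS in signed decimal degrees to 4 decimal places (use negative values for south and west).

Field O=14, H=7: +14·20° lon, +7·10° lat → SW at lon 100°, lat -20°.
Square 3, 2: +3·2° lon, +2·1° lat → SW at lon 106°, lat -18°.
Subsquare b=1, s=18: +1·0.0833333° lon, +18·0.0416667° lat → SW at lon 106.083°, lat -17.25°.
Cell spans 0.0833333° lon × 0.0416667° lat. Centre is SW corner plus half of each.
latitude -17.2292, longitude 106.1250.

-17.2292, 106.1250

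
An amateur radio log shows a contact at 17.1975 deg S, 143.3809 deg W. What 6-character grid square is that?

Offset from 180°W / 90°S: lon 36.6191°, lat 72.8025°.
Field: 36.6191/20 → 1 → B, 72.8025/10 → 7 → H; chars BH.
Square: 16.6191/2 → 8, 2.8025/1 → 2; chars 82.
Subsquare: 0.6191/0.0833333 → 7 → h, 0.8025/0.0416667 → 19 → t; chars ht.

BH82ht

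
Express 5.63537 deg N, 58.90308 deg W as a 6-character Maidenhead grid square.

GJ05np

Add 180° to longitude and 90° to latitude: 121.0969, 95.6354.
Field: lon ⌊121.0969/20⌋ = 6 → G; lat ⌊95.6354/10⌋ = 9 → J.
Square: lon ⌊1.0969/2⌋ = 0; lat ⌊5.6354/1⌋ = 5.
Subsquare: lon ⌊1.0969/0.0833333⌋ = 13 → n; lat ⌊0.6354/0.0416667⌋ = 15 → p.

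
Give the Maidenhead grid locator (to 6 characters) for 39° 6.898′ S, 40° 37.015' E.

LF00hv

Add 180° to longitude and 90° to latitude: 220.6169, 50.8850.
Field: lon ⌊220.6169/20⌋ = 11 → L; lat ⌊50.8850/10⌋ = 5 → F.
Square: lon ⌊0.6169/2⌋ = 0; lat ⌊0.8850/1⌋ = 0.
Subsquare: lon ⌊0.6169/0.0833333⌋ = 7 → h; lat ⌊0.8850/0.0416667⌋ = 21 → v.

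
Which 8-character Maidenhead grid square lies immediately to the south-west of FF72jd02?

FF72id91

Longitude extended square 0; −1 → -1, wraps to 9, carry into subsquare.
Longitude subsquare j = 9; −1 → 8 = i.
Latitude extended square 2; −1 → 1.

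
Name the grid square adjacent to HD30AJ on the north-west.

HD20xk

Longitude subsquare a = 0; −1 → -1, wraps to 23 = x, carry into square.
Longitude square 3; −1 → 2.
Latitude subsquare j = 9; +1 → 10 = k.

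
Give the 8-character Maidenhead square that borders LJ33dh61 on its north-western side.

LJ33dh52

Longitude extended square 6; −1 → 5.
Latitude extended square 1; +1 → 2.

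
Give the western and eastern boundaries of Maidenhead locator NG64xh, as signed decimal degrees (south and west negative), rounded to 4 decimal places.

93.9167, 94.0000

Field N=13, G=6: +13·20° lon, +6·10° lat → SW at lon 80°, lat -30°.
Square 6, 4: +6·2° lon, +4·1° lat → SW at lon 92°, lat -26°.
Subsquare x=23, h=7: +23·0.0833333° lon, +7·0.0416667° lat → SW at lon 93.9167°, lat -25.7083°.
Cell spans 0.0833333° lon × 0.0416667° lat.
west 93.9167, east 94.0000.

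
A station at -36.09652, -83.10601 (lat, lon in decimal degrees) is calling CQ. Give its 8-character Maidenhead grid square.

EF83kv76

Shift to the Maidenhead origin (180°W, 90°S): lon 96.89399, lat 53.90348.
Field: lon ⌊96.89399/20⌋ = 4 → E; lat ⌊53.90348/10⌋ = 5 → F.
Square: lon ⌊16.89399/2⌋ = 8; lat ⌊3.90348/1⌋ = 3.
Subsquare: lon ⌊0.89399/0.0833333⌋ = 10 → k; lat ⌊0.90348/0.0416667⌋ = 21 → v.
Extended square: lon ⌊0.06066/0.00833333⌋ = 7; lat ⌊0.02848/0.00416667⌋ = 6.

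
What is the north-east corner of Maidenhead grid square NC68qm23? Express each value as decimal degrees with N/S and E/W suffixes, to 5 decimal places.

Field N=13, C=2: +13·20° lon, +2·10° lat → SW at lon 80°, lat -70°.
Square 6, 8: +6·2° lon, +8·1° lat → SW at lon 92°, lat -62°.
Subsquare q=16, m=12: +16·0.0833333° lon, +12·0.0416667° lat → SW at lon 93.3333°, lat -61.5°.
Extended square 2, 3: +2·0.00833333° lon, +3·0.00416667° lat → SW at lon 93.35°, lat -61.4875°.
Cell spans 0.00833333° lon × 0.00416667° lat. NE corner is SW corner plus one full cell.
latitude 61.48333° S, longitude 93.35833° E.

61.48333° S, 93.35833° E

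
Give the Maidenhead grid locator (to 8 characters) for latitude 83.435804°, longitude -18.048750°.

Shift to the Maidenhead origin (180°W, 90°S): lon 161.95125, lat 173.43580.
Field (20°×10°, letters A–R): lon ⌊161.95125/20⌋ = 8 → I; lat ⌊173.43580/10⌋ = 17 → R.
Square (2°×1°, digits 0–9): lon ⌊1.95125/2⌋ = 0; lat ⌊3.43580/1⌋ = 3.
Subsquare (5′×2.5′, letters a–x): lon ⌊1.95125/0.0833333⌋ = 23 → x; lat ⌊0.43580/0.0416667⌋ = 10 → k.
Extended square (30″×15″, digits 0–9): lon ⌊0.03458/0.00833333⌋ = 4; lat ⌊0.01914/0.00416667⌋ = 4.

IR03xk44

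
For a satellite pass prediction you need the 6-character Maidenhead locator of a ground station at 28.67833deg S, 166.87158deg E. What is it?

Offset from 180°W / 90°S: lon 346.8716°, lat 61.3217°.
Field (20°×10°, letters A–R): 346.8716/20 → 17 → R, 61.3217/10 → 6 → G; chars RG.
Square (2°×1°, digits 0–9): 6.8716/2 → 3, 1.3217/1 → 1; chars 31.
Subsquare (5′×2.5′, letters a–x): 0.8716/0.0833333 → 10 → k, 0.3217/0.0416667 → 7 → h; chars kh.

RG31kh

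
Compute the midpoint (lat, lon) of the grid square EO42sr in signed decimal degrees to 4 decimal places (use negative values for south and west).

Field E=4, O=14: +4·20° lon, +14·10° lat → SW at lon -100°, lat 50°.
Square 4, 2: +4·2° lon, +2·1° lat → SW at lon -92°, lat 52°.
Subsquare s=18, r=17: +18·0.0833333° lon, +17·0.0416667° lat → SW at lon -90.5°, lat 52.7083°.
Cell spans 0.0833333° lon × 0.0416667° lat. Centre is SW corner plus half of each.
latitude 52.7292, longitude -90.4583.

52.7292, -90.4583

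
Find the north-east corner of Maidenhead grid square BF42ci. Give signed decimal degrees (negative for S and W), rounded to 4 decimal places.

-37.6250, -151.7500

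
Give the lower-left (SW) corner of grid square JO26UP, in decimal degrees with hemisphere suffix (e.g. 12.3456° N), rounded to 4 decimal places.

56.6250° N, 5.6667° E

Field J=9, O=14: +9·20° lon, +14·10° lat → SW at lon 0°, lat 50°.
Square 2, 6: +2·2° lon, +6·1° lat → SW at lon 4°, lat 56°.
Subsquare u=20, p=15: +20·0.0833333° lon, +15·0.0416667° lat → SW at lon 5.66667°, lat 56.625°.
latitude 56.6250° N, longitude 5.6667° E.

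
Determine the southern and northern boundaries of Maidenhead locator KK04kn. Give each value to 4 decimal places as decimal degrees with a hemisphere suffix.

14.5417° N, 14.5833° N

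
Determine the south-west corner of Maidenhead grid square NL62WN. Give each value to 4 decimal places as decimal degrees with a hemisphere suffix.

Field N=13, L=11: +13·20° lon, +11·10° lat → SW at lon 80°, lat 20°.
Square 6, 2: +6·2° lon, +2·1° lat → SW at lon 92°, lat 22°.
Subsquare w=22, n=13: +22·0.0833333° lon, +13·0.0416667° lat → SW at lon 93.8333°, lat 22.5417°.
latitude 22.5417° N, longitude 93.8333° E.

22.5417° N, 93.8333° E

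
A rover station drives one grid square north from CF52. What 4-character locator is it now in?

Latitude square 2; +1 → 3.
The longitude characters are unchanged.

CF53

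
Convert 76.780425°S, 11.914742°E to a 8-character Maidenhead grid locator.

Offset from 180°W / 90°S: lon 191.91474°, lat 13.21958°.
Field: lon ⌊191.91474/20⌋ = 9 → J; lat ⌊13.21958/10⌋ = 1 → B.
Square: lon ⌊11.91474/2⌋ = 5; lat ⌊3.21958/1⌋ = 3.
Subsquare: lon ⌊1.91474/0.0833333⌋ = 22 → w; lat ⌊0.21958/0.0416667⌋ = 5 → f.
Extended square: lon ⌊0.08141/0.00833333⌋ = 9; lat ⌊0.01124/0.00416667⌋ = 2.

JB53wf92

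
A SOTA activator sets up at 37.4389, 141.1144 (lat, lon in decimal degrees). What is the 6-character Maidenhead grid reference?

QM07nk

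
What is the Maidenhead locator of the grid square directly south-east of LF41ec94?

Longitude extended square 9; +1 → 10, wraps to 0, carry into subsquare.
Longitude subsquare e = 4; +1 → 5 = f.
Latitude extended square 4; −1 → 3.

LF41fc03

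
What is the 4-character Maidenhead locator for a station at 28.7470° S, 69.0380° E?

MG41

Offset from 180°W / 90°S: lon 249.04°, lat 61.25°.
Field: 249.04/20 → 12 → M, 61.25/10 → 6 → G; chars MG.
Square: 9.04/2 → 4, 1.25/1 → 1; chars 41.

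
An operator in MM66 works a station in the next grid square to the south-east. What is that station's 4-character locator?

MM75

Longitude square 6; +1 → 7.
Latitude square 6; −1 → 5.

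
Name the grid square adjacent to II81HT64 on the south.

II81ht63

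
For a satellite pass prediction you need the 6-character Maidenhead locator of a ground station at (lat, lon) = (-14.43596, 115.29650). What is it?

Offset from 180°W / 90°S: lon 295.2965°, lat 75.5640°.
Field: 295.2965/20 → 14 → O, 75.5640/10 → 7 → H; chars OH.
Square: 15.2965/2 → 7, 5.5640/1 → 5; chars 75.
Subsquare: 1.2965/0.0833333 → 15 → p, 0.5640/0.0416667 → 13 → n; chars pn.

OH75pn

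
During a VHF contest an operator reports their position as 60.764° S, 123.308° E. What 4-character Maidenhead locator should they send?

PC19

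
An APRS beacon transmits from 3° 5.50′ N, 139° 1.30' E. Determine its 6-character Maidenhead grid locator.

PJ93mc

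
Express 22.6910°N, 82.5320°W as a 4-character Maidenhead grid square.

EL82

Shift to the Maidenhead origin (180°W, 90°S): lon 97.47, lat 112.69.
Field: lon ⌊97.47/20⌋ = 4 → E; lat ⌊112.69/10⌋ = 11 → L.
Square: lon ⌊17.47/2⌋ = 8; lat ⌊2.69/1⌋ = 2.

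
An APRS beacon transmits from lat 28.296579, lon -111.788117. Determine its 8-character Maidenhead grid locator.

DL48ch51

Offset from 180°W / 90°S: lon 68.21188°, lat 118.29658°.
Field: 68.21188/20 → 3 → D, 118.29658/10 → 11 → L; chars DL.
Square: 8.21188/2 → 4, 8.29658/1 → 8; chars 48.
Subsquare: 0.21188/0.0833333 → 2 → c, 0.29658/0.0416667 → 7 → h; chars ch.
Extended square: 0.04522/0.00833333 → 5, 0.00491/0.00416667 → 1; chars 51.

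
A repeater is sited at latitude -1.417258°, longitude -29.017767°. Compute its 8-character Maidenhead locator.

HI58ln79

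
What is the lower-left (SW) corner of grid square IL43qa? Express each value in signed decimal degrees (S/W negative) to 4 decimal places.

Field I=8, L=11: +8·20° lon, +11·10° lat → SW at lon -20°, lat 20°.
Square 4, 3: +4·2° lon, +3·1° lat → SW at lon -12°, lat 23°.
Subsquare q=16, a=0: +16·0.0833333° lon, +0·0.0416667° lat → SW at lon -10.6667°, lat 23°.
latitude 23.0000, longitude -10.6667.

23.0000, -10.6667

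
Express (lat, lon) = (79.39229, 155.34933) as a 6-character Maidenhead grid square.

QQ79qj

Offset from 180°W / 90°S: lon 335.3493°, lat 169.3923°.
Field: lon ⌊335.3493/20⌋ = 16 → Q; lat ⌊169.3923/10⌋ = 16 → Q.
Square: lon ⌊15.3493/2⌋ = 7; lat ⌊9.3923/1⌋ = 9.
Subsquare: lon ⌊1.3493/0.0833333⌋ = 16 → q; lat ⌊0.3923/0.0416667⌋ = 9 → j.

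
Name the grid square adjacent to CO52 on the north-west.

Longitude square 5; −1 → 4.
Latitude square 2; +1 → 3.

CO43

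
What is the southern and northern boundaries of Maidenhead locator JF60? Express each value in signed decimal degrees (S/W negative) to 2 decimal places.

Field J=9, F=5: +9·20° lon, +5·10° lat → SW at lon 0°, lat -40°.
Square 6, 0: +6·2° lon, +0·1° lat → SW at lon 12°, lat -40°.
Cell spans 2° lon × 1° lat.
south -40.00, north -39.00.

-40.00, -39.00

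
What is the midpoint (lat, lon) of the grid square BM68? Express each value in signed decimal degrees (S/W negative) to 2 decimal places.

38.50, -147.00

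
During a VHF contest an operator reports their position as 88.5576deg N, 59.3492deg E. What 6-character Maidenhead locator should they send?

Offset from 180°W / 90°S: lon 239.3492°, lat 178.5576°.
Field: lon ⌊239.3492/20⌋ = 11 → L; lat ⌊178.5576/10⌋ = 17 → R.
Square: lon ⌊19.3492/2⌋ = 9; lat ⌊8.5576/1⌋ = 8.
Subsquare: lon ⌊1.3492/0.0833333⌋ = 16 → q; lat ⌊0.5576/0.0416667⌋ = 13 → n.

LR98qn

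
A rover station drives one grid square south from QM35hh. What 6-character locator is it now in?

QM35hg

Latitude subsquare h = 7; −1 → 6 = g.
The longitude characters are unchanged.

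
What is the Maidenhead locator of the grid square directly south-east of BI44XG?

Longitude subsquare x = 23; +1 → 24, wraps to 0 = a, carry into square.
Longitude square 4; +1 → 5.
Latitude subsquare g = 6; −1 → 5 = f.

BI54af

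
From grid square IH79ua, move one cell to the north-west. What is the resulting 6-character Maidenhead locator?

IH79tb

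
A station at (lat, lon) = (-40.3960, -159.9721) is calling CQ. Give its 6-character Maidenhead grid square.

BE09ao

Add 180° to longitude and 90° to latitude: 20.0279, 49.6040.
Field: lon ⌊20.0279/20⌋ = 1 → B; lat ⌊49.6040/10⌋ = 4 → E.
Square: lon ⌊0.0279/2⌋ = 0; lat ⌊9.6040/1⌋ = 9.
Subsquare: lon ⌊0.0279/0.0833333⌋ = 0 → a; lat ⌊0.6040/0.0416667⌋ = 14 → o.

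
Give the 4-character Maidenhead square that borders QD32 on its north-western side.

QD23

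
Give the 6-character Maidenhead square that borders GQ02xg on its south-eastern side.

Longitude subsquare x = 23; +1 → 24, wraps to 0 = a, carry into square.
Longitude square 0; +1 → 1.
Latitude subsquare g = 6; −1 → 5 = f.

GQ12af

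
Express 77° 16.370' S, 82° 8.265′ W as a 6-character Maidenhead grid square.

Shift to the Maidenhead origin (180°W, 90°S): lon 97.8623, lat 12.7272.
Field: lon ⌊97.8623/20⌋ = 4 → E; lat ⌊12.7272/10⌋ = 1 → B.
Square: lon ⌊17.8623/2⌋ = 8; lat ⌊2.7272/1⌋ = 2.
Subsquare: lon ⌊1.8623/0.0833333⌋ = 22 → w; lat ⌊0.7272/0.0416667⌋ = 17 → r.

EB82wr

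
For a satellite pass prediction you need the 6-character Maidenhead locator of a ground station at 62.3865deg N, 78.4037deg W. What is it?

Offset from 180°W / 90°S: lon 101.5963°, lat 152.3865°.
Field: lon ⌊101.5963/20⌋ = 5 → F; lat ⌊152.3865/10⌋ = 15 → P.
Square: lon ⌊1.5963/2⌋ = 0; lat ⌊2.3865/1⌋ = 2.
Subsquare: lon ⌊1.5963/0.0833333⌋ = 19 → t; lat ⌊0.3865/0.0416667⌋ = 9 → j.

FP02tj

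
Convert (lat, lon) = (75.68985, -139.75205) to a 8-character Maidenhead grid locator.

CQ05cq95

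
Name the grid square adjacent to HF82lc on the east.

HF82mc

Longitude subsquare l = 11; +1 → 12 = m.
The latitude characters are unchanged.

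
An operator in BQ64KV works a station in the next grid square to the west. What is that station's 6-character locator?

BQ64jv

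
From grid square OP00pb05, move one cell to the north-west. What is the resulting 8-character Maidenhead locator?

Longitude extended square 0; −1 → -1, wraps to 9, carry into subsquare.
Longitude subsquare p = 15; −1 → 14 = o.
Latitude extended square 5; +1 → 6.

OP00ob96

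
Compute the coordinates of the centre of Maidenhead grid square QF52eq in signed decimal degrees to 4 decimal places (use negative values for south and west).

-37.3125, 150.3750

Field Q=16, F=5: +16·20° lon, +5·10° lat → SW at lon 140°, lat -40°.
Square 5, 2: +5·2° lon, +2·1° lat → SW at lon 150°, lat -38°.
Subsquare e=4, q=16: +4·0.0833333° lon, +16·0.0416667° lat → SW at lon 150.333°, lat -37.3333°.
Cell spans 0.0833333° lon × 0.0416667° lat. Centre is SW corner plus half of each.
latitude -37.3125, longitude 150.3750.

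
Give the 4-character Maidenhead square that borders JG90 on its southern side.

JF99

Latitude square 0; −1 → -1, wraps to 9, carry into field.
Latitude field G = 6; −1 → 5 = F.
The longitude characters are unchanged.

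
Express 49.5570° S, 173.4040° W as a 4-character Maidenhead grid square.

AE30

Shift to the Maidenhead origin (180°W, 90°S): lon 6.60, lat 40.44.
Field: 6.60/20 → 0 → A, 40.44/10 → 4 → E; chars AE.
Square: 6.60/2 → 3, 0.44/1 → 0; chars 30.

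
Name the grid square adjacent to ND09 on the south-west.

Longitude square 0; −1 → -1, wraps to 9, carry into field.
Longitude field N = 13; −1 → 12 = M.
Latitude square 9; −1 → 8.

MD98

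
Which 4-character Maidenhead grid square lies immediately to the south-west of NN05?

MN94

Longitude square 0; −1 → -1, wraps to 9, carry into field.
Longitude field N = 13; −1 → 12 = M.
Latitude square 5; −1 → 4.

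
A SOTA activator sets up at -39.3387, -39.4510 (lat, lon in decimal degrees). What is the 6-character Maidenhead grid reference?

HF00gp

Shift to the Maidenhead origin (180°W, 90°S): lon 140.5490, lat 50.6613.
Field: lon ⌊140.5490/20⌋ = 7 → H; lat ⌊50.6613/10⌋ = 5 → F.
Square: lon ⌊0.5490/2⌋ = 0; lat ⌊0.6613/1⌋ = 0.
Subsquare: lon ⌊0.5490/0.0833333⌋ = 6 → g; lat ⌊0.6613/0.0416667⌋ = 15 → p.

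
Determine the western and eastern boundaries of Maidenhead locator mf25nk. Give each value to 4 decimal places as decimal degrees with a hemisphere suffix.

Field M=12, F=5: +12·20° lon, +5·10° lat → SW at lon 60°, lat -40°.
Square 2, 5: +2·2° lon, +5·1° lat → SW at lon 64°, lat -35°.
Subsquare n=13, k=10: +13·0.0833333° lon, +10·0.0416667° lat → SW at lon 65.0833°, lat -34.5833°.
Cell spans 0.0833333° lon × 0.0416667° lat.
west 65.0833° E, east 65.1667° E.

65.0833° E, 65.1667° E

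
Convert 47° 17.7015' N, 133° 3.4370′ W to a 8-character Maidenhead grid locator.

CN37lh30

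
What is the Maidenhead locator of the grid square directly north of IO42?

Latitude square 2; +1 → 3.
The longitude characters are unchanged.

IO43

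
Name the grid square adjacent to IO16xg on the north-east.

Longitude subsquare x = 23; +1 → 24, wraps to 0 = a, carry into square.
Longitude square 1; +1 → 2.
Latitude subsquare g = 6; +1 → 7 = h.

IO26ah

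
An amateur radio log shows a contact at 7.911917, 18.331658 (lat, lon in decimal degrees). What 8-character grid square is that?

JJ97dv98

Add 180° to longitude and 90° to latitude: 198.33166, 97.91192.
Field: 198.33166/20 → 9 → J, 97.91192/10 → 9 → J; chars JJ.
Square: 18.33166/2 → 9, 7.91192/1 → 7; chars 97.
Subsquare: 0.33166/0.0833333 → 3 → d, 0.91192/0.0416667 → 21 → v; chars dv.
Extended square: 0.08166/0.00833333 → 9, 0.03692/0.00416667 → 8; chars 98.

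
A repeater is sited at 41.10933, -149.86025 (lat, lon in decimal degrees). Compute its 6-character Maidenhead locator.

BN51bc

Add 180° to longitude and 90° to latitude: 30.1397, 131.1093.
Field (20°×10°, letters A–R): lon ⌊30.1397/20⌋ = 1 → B; lat ⌊131.1093/10⌋ = 13 → N.
Square (2°×1°, digits 0–9): lon ⌊10.1397/2⌋ = 5; lat ⌊1.1093/1⌋ = 1.
Subsquare (5′×2.5′, letters a–x): lon ⌊0.1397/0.0833333⌋ = 1 → b; lat ⌊0.1093/0.0416667⌋ = 2 → c.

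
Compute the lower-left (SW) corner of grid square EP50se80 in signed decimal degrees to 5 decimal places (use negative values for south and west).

60.16667, -88.43333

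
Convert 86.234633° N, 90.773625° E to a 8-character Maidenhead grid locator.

Add 180° to longitude and 90° to latitude: 270.77362, 176.23463.
Field: 270.77362/20 → 13 → N, 176.23463/10 → 17 → R; chars NR.
Square: 10.77362/2 → 5, 6.23463/1 → 6; chars 56.
Subsquare: 0.77362/0.0833333 → 9 → j, 0.23463/0.0416667 → 5 → f; chars jf.
Extended square: 0.02362/0.00833333 → 2, 0.02630/0.00416667 → 6; chars 26.

NR56jf26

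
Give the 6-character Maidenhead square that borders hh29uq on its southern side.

Latitude subsquare q = 16; −1 → 15 = p.
The longitude characters are unchanged.

HH29up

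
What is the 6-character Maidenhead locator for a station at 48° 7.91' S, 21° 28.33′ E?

KE01ru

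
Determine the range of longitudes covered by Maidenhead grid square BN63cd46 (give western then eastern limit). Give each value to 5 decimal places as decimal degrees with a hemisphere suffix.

147.80000° W, 147.79167° W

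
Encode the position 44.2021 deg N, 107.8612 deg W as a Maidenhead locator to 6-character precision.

DN64be

Offset from 180°W / 90°S: lon 72.1388°, lat 134.2021°.
Field: lon ⌊72.1388/20⌋ = 3 → D; lat ⌊134.2021/10⌋ = 13 → N.
Square: lon ⌊12.1388/2⌋ = 6; lat ⌊4.2021/1⌋ = 4.
Subsquare: lon ⌊0.1388/0.0833333⌋ = 1 → b; lat ⌊0.2021/0.0416667⌋ = 4 → e.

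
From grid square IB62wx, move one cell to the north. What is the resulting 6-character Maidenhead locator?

IB63wa

Latitude subsquare x = 23; +1 → 24, wraps to 0 = a, carry into square.
Latitude square 2; +1 → 3.
The longitude characters are unchanged.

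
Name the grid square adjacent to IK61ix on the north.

IK62ia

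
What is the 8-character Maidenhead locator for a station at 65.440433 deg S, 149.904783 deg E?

Add 180° to longitude and 90° to latitude: 329.90478, 24.55957.
Field: lon ⌊329.90478/20⌋ = 16 → Q; lat ⌊24.55957/10⌋ = 2 → C.
Square: lon ⌊9.90478/2⌋ = 4; lat ⌊4.55957/1⌋ = 4.
Subsquare: lon ⌊1.90478/0.0833333⌋ = 22 → w; lat ⌊0.55957/0.0416667⌋ = 13 → n.
Extended square: lon ⌊0.07145/0.00833333⌋ = 8; lat ⌊0.01790/0.00416667⌋ = 4.

QC44wn84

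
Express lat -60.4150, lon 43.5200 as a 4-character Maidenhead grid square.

LC19

Add 180° to longitude and 90° to latitude: 223.52, 29.59.
Field (20°×10°, letters A–R): lon ⌊223.52/20⌋ = 11 → L; lat ⌊29.59/10⌋ = 2 → C.
Square (2°×1°, digits 0–9): lon ⌊3.52/2⌋ = 1; lat ⌊9.59/1⌋ = 9.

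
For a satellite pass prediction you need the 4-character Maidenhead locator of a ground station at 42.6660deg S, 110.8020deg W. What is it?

DE47

Shift to the Maidenhead origin (180°W, 90°S): lon 69.20, lat 47.33.
Field (20°×10°, letters A–R): lon ⌊69.20/20⌋ = 3 → D; lat ⌊47.33/10⌋ = 4 → E.
Square (2°×1°, digits 0–9): lon ⌊9.20/2⌋ = 4; lat ⌊7.33/1⌋ = 7.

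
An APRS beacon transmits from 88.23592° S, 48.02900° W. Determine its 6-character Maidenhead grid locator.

GA51xs

Add 180° to longitude and 90° to latitude: 131.9710, 1.7641.
Field: lon ⌊131.9710/20⌋ = 6 → G; lat ⌊1.7641/10⌋ = 0 → A.
Square: lon ⌊11.9710/2⌋ = 5; lat ⌊1.7641/1⌋ = 1.
Subsquare: lon ⌊1.9710/0.0833333⌋ = 23 → x; lat ⌊0.7641/0.0416667⌋ = 18 → s.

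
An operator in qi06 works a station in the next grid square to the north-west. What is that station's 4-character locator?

Longitude square 0; −1 → -1, wraps to 9, carry into field.
Longitude field Q = 16; −1 → 15 = P.
Latitude square 6; +1 → 7.

PI97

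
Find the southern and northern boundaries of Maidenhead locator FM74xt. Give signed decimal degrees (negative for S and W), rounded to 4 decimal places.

Field F=5, M=12: +5·20° lon, +12·10° lat → SW at lon -80°, lat 30°.
Square 7, 4: +7·2° lon, +4·1° lat → SW at lon -66°, lat 34°.
Subsquare x=23, t=19: +23·0.0833333° lon, +19·0.0416667° lat → SW at lon -64.0833°, lat 34.7917°.
Cell spans 0.0833333° lon × 0.0416667° lat.
south 34.7917, north 34.8333.

34.7917, 34.8333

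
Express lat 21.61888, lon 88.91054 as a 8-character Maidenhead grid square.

NL41ko98

Add 180° to longitude and 90° to latitude: 268.91054, 111.61888.
Field: 268.91054/20 → 13 → N, 111.61888/10 → 11 → L; chars NL.
Square: 8.91054/2 → 4, 1.61888/1 → 1; chars 41.
Subsquare: 0.91054/0.0833333 → 10 → k, 0.61888/0.0416667 → 14 → o; chars ko.
Extended square: 0.07721/0.00833333 → 9, 0.03555/0.00416667 → 8; chars 98.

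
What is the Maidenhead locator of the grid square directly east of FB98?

GB08

Longitude square 9; +1 → 10, wraps to 0, carry into field.
Longitude field F = 5; +1 → 6 = G.
The latitude characters are unchanged.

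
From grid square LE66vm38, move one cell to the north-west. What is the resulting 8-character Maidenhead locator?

LE66vm29

Longitude extended square 3; −1 → 2.
Latitude extended square 8; +1 → 9.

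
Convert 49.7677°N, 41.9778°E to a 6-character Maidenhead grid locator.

LN09xs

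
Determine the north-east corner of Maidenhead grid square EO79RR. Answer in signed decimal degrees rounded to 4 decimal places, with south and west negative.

59.7500, -84.5000

Field E=4, O=14: +4·20° lon, +14·10° lat → SW at lon -100°, lat 50°.
Square 7, 9: +7·2° lon, +9·1° lat → SW at lon -86°, lat 59°.
Subsquare r=17, r=17: +17·0.0833333° lon, +17·0.0416667° lat → SW at lon -84.5833°, lat 59.7083°.
Cell spans 0.0833333° lon × 0.0416667° lat. NE corner is SW corner plus one full cell.
latitude 59.7500, longitude -84.5000.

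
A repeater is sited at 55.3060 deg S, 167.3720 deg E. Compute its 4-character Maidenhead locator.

RD34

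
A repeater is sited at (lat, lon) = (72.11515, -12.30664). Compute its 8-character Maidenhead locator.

Add 180° to longitude and 90° to latitude: 167.69336, 162.11515.
Field (20°×10°, letters A–R): lon ⌊167.69336/20⌋ = 8 → I; lat ⌊162.11515/10⌋ = 16 → Q.
Square (2°×1°, digits 0–9): lon ⌊7.69336/2⌋ = 3; lat ⌊2.11515/1⌋ = 2.
Subsquare (5′×2.5′, letters a–x): lon ⌊1.69336/0.0833333⌋ = 20 → u; lat ⌊0.11515/0.0416667⌋ = 2 → c.
Extended square (30″×15″, digits 0–9): lon ⌊0.02669/0.00833333⌋ = 3; lat ⌊0.03182/0.00416667⌋ = 7.

IQ32uc37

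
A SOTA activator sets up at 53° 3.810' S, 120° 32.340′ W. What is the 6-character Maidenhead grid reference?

Offset from 180°W / 90°S: lon 59.4610°, lat 36.9365°.
Field: lon ⌊59.4610/20⌋ = 2 → C; lat ⌊36.9365/10⌋ = 3 → D.
Square: lon ⌊19.4610/2⌋ = 9; lat ⌊6.9365/1⌋ = 6.
Subsquare: lon ⌊1.4610/0.0833333⌋ = 17 → r; lat ⌊0.9365/0.0416667⌋ = 22 → w.

CD96rw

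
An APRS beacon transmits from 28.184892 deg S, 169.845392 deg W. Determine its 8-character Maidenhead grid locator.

AG51bt85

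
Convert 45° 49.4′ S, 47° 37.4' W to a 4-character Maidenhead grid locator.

Offset from 180°W / 90°S: lon 132.38°, lat 44.18°.
Field: lon ⌊132.38/20⌋ = 6 → G; lat ⌊44.18/10⌋ = 4 → E.
Square: lon ⌊12.38/2⌋ = 6; lat ⌊4.18/1⌋ = 4.

GE64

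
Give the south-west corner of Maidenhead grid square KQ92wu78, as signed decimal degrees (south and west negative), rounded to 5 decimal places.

72.86667, 39.89167

Field K=10, Q=16: +10·20° lon, +16·10° lat → SW at lon 20°, lat 70°.
Square 9, 2: +9·2° lon, +2·1° lat → SW at lon 38°, lat 72°.
Subsquare w=22, u=20: +22·0.0833333° lon, +20·0.0416667° lat → SW at lon 39.8333°, lat 72.8333°.
Extended square 7, 8: +7·0.00833333° lon, +8·0.00416667° lat → SW at lon 39.8917°, lat 72.8667°.
latitude 72.86667, longitude 39.89167.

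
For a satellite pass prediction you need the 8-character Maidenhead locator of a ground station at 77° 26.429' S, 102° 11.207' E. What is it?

OB12cn24

Add 180° to longitude and 90° to latitude: 282.18678, 12.55952.
Field: 282.18678/20 → 14 → O, 12.55952/10 → 1 → B; chars OB.
Square: 2.18678/2 → 1, 2.55952/1 → 2; chars 12.
Subsquare: 0.18678/0.0833333 → 2 → c, 0.55952/0.0416667 → 13 → n; chars cn.
Extended square: 0.02012/0.00833333 → 2, 0.01785/0.00416667 → 4; chars 24.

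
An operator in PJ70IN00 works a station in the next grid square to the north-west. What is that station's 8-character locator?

PJ70hn91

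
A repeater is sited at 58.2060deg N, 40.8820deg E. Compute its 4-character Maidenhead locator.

Shift to the Maidenhead origin (180°W, 90°S): lon 220.88, lat 148.21.
Field: 220.88/20 → 11 → L, 148.21/10 → 14 → O; chars LO.
Square: 0.88/2 → 0, 8.21/1 → 8; chars 08.

LO08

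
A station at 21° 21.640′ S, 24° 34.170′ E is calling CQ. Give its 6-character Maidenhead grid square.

Offset from 180°W / 90°S: lon 204.5695°, lat 68.6393°.
Field (20°×10°, letters A–R): lon ⌊204.5695/20⌋ = 10 → K; lat ⌊68.6393/10⌋ = 6 → G.
Square (2°×1°, digits 0–9): lon ⌊4.5695/2⌋ = 2; lat ⌊8.6393/1⌋ = 8.
Subsquare (5′×2.5′, letters a–x): lon ⌊0.5695/0.0833333⌋ = 6 → g; lat ⌊0.6393/0.0416667⌋ = 15 → p.

KG28gp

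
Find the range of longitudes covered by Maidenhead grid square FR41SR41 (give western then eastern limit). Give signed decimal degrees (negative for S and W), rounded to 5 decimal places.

Field F=5, R=17: +5·20° lon, +17·10° lat → SW at lon -80°, lat 80°.
Square 4, 1: +4·2° lon, +1·1° lat → SW at lon -72°, lat 81°.
Subsquare s=18, r=17: +18·0.0833333° lon, +17·0.0416667° lat → SW at lon -70.5°, lat 81.7083°.
Extended square 4, 1: +4·0.00833333° lon, +1·0.00416667° lat → SW at lon -70.4667°, lat 81.7125°.
Cell spans 0.00833333° lon × 0.00416667° lat.
west -70.46667, east -70.45833.

-70.46667, -70.45833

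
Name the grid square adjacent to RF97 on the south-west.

Longitude square 9; −1 → 8.
Latitude square 7; −1 → 6.

RF86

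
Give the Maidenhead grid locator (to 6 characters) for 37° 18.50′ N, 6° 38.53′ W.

IM67qh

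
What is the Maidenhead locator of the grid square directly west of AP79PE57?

AP79pe47

Longitude extended square 5; −1 → 4.
The latitude characters are unchanged.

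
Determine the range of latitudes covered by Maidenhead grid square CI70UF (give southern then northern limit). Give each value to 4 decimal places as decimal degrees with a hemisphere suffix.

9.7917° S, 9.7500° S

Field C=2, I=8: +2·20° lon, +8·10° lat → SW at lon -140°, lat -10°.
Square 7, 0: +7·2° lon, +0·1° lat → SW at lon -126°, lat -10°.
Subsquare u=20, f=5: +20·0.0833333° lon, +5·0.0416667° lat → SW at lon -124.333°, lat -9.79167°.
Cell spans 0.0833333° lon × 0.0416667° lat.
south 9.7917° S, north 9.7500° S.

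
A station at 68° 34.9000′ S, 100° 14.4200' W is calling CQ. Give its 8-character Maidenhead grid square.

Add 180° to longitude and 90° to latitude: 79.75967, 21.41833.
Field: lon ⌊79.75967/20⌋ = 3 → D; lat ⌊21.41833/10⌋ = 2 → C.
Square: lon ⌊19.75967/2⌋ = 9; lat ⌊1.41833/1⌋ = 1.
Subsquare: lon ⌊1.75967/0.0833333⌋ = 21 → v; lat ⌊0.41833/0.0416667⌋ = 10 → k.
Extended square: lon ⌊0.00967/0.00833333⌋ = 1; lat ⌊0.00167/0.00416667⌋ = 0.

DC91vk10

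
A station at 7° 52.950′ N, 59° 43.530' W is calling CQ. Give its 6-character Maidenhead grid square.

Add 180° to longitude and 90° to latitude: 120.2745, 97.8825.
Field: 120.2745/20 → 6 → G, 97.8825/10 → 9 → J; chars GJ.
Square: 0.2745/2 → 0, 7.8825/1 → 7; chars 07.
Subsquare: 0.2745/0.0833333 → 3 → d, 0.8825/0.0416667 → 21 → v; chars dv.

GJ07dv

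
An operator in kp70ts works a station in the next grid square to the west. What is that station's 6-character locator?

KP70ss

Longitude subsquare t = 19; −1 → 18 = s.
The latitude characters are unchanged.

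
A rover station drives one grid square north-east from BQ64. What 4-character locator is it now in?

Longitude square 6; +1 → 7.
Latitude square 4; +1 → 5.

BQ75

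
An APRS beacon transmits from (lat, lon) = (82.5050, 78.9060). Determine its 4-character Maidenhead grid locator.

Offset from 180°W / 90°S: lon 258.91°, lat 172.50°.
Field: 258.91/20 → 12 → M, 172.50/10 → 17 → R; chars MR.
Square: 18.91/2 → 9, 2.50/1 → 2; chars 92.

MR92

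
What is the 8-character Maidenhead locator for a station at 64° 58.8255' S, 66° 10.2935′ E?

Add 180° to longitude and 90° to latitude: 246.17156, 25.01958.
Field: 246.17156/20 → 12 → M, 25.01958/10 → 2 → C; chars MC.
Square: 6.17156/2 → 3, 5.01958/1 → 5; chars 35.
Subsquare: 0.17156/0.0833333 → 2 → c, 0.01958/0.0416667 → 0 → a; chars ca.
Extended square: 0.00489/0.00833333 → 0, 0.01958/0.00416667 → 4; chars 04.

MC35ca04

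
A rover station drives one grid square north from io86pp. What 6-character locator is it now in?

IO86pq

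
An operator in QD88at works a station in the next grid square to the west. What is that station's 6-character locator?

QD78xt

Longitude subsquare a = 0; −1 → -1, wraps to 23 = x, carry into square.
Longitude square 8; −1 → 7.
The latitude characters are unchanged.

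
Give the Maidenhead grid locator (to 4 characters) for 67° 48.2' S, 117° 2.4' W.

Add 180° to longitude and 90° to latitude: 62.96, 22.20.
Field (20°×10°, letters A–R): 62.96/20 → 3 → D, 22.20/10 → 2 → C; chars DC.
Square (2°×1°, digits 0–9): 2.96/2 → 1, 2.20/1 → 2; chars 12.

DC12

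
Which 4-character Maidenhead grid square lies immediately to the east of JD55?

JD65

Longitude square 5; +1 → 6.
The latitude characters are unchanged.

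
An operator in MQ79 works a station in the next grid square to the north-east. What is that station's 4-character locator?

MR80

Longitude square 7; +1 → 8.
Latitude square 9; +1 → 10, wraps to 0, carry into field.
Latitude field Q = 16; +1 → 17 = R.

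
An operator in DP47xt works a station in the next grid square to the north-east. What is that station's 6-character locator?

DP57au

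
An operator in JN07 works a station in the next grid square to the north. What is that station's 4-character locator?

JN08

Latitude square 7; +1 → 8.
The longitude characters are unchanged.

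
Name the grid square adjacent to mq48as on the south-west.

Longitude subsquare a = 0; −1 → -1, wraps to 23 = x, carry into square.
Longitude square 4; −1 → 3.
Latitude subsquare s = 18; −1 → 17 = r.

MQ38xr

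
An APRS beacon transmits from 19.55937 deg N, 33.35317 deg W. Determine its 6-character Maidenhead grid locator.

HK39hn

Shift to the Maidenhead origin (180°W, 90°S): lon 146.6468, lat 109.5594.
Field: lon ⌊146.6468/20⌋ = 7 → H; lat ⌊109.5594/10⌋ = 10 → K.
Square: lon ⌊6.6468/2⌋ = 3; lat ⌊9.5594/1⌋ = 9.
Subsquare: lon ⌊0.6468/0.0833333⌋ = 7 → h; lat ⌊0.5594/0.0416667⌋ = 13 → n.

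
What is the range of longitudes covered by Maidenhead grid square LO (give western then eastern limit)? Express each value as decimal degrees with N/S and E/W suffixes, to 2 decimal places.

40.00° E, 60.00° E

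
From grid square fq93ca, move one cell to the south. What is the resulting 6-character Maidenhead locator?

FQ92cx

Latitude subsquare a = 0; −1 → -1, wraps to 23 = x, carry into square.
Latitude square 3; −1 → 2.
The longitude characters are unchanged.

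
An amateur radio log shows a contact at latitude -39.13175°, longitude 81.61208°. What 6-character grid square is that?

NF00tu

Shift to the Maidenhead origin (180°W, 90°S): lon 261.6121, lat 50.8683.
Field: 261.6121/20 → 13 → N, 50.8683/10 → 5 → F; chars NF.
Square: 1.6121/2 → 0, 0.8683/1 → 0; chars 00.
Subsquare: 1.6121/0.0833333 → 19 → t, 0.8683/0.0416667 → 20 → u; chars tu.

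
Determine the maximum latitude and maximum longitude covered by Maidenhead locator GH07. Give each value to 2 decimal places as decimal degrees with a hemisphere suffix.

Field G=6, H=7: +6·20° lon, +7·10° lat → SW at lon -60°, lat -20°.
Square 0, 7: +0·2° lon, +7·1° lat → SW at lon -60°, lat -13°.
Cell spans 2° lon × 1° lat. NE corner is SW corner plus one full cell.
latitude 12.00° S, longitude 58.00° W.

12.00° S, 58.00° W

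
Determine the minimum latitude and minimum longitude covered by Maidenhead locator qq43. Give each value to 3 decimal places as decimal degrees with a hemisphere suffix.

Field Q=16, Q=16: +16·20° lon, +16·10° lat → SW at lon 140°, lat 70°.
Square 4, 3: +4·2° lon, +3·1° lat → SW at lon 148°, lat 73°.
latitude 73.000° N, longitude 148.000° E.

73.000° N, 148.000° E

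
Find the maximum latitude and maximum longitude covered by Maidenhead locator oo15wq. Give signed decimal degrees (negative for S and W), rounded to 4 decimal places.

55.7083, 103.9167

Field O=14, O=14: +14·20° lon, +14·10° lat → SW at lon 100°, lat 50°.
Square 1, 5: +1·2° lon, +5·1° lat → SW at lon 102°, lat 55°.
Subsquare w=22, q=16: +22·0.0833333° lon, +16·0.0416667° lat → SW at lon 103.833°, lat 55.6667°.
Cell spans 0.0833333° lon × 0.0416667° lat. NE corner is SW corner plus one full cell.
latitude 55.7083, longitude 103.9167.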